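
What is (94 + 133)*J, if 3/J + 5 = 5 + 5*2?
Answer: 681/10 ≈ 68.100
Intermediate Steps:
J = 3/10 (J = 3/(-5 + (5 + 5*2)) = 3/(-5 + (5 + 10)) = 3/(-5 + 15) = 3/10 ≈ 0.30000)
(94 + 133)*J = (94 + 133)*(3/10) = 227*(3/10) = 681/10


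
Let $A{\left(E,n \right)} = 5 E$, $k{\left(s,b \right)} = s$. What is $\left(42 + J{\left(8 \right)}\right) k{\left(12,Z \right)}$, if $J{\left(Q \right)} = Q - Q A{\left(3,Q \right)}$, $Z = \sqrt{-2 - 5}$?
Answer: $-840$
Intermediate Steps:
$Z = i \sqrt{7}$ ($Z = \sqrt{-7} = i \sqrt{7} \approx 2.6458 i$)
$J{\left(Q \right)} = - 14 Q$ ($J{\left(Q \right)} = Q - Q 5 \cdot 3 = Q - Q 15 = Q - 15 Q = - 14 Q$)
$\left(42 + J{\left(8 \right)}\right) k{\left(12,Z \right)} = \left(42 - 112\right) 12 = \left(-70\right) 12 = -840$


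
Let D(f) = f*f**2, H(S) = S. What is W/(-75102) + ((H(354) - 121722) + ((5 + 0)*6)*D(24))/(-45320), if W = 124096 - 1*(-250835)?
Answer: -1625966451/141817610 ≈ -11.465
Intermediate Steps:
W = 374931 (W = 124096 + 250835 = 374931)
D(f) = f**3
W/(-75102) + ((H(354) - 121722) + ((5 + 0)*6)*D(24))/(-45320) = 374931/(-75102) + ((354 - 121722) + ((5 + 0)*6)*24**3)/(-45320) = 374931*(-1/75102) + (-121368 + (5*6)*13824)*(-1/45320) = -124977/25034 + (-121368 + 30*13824)*(-1/45320) = -124977/25034 + (-121368 + 414720)*(-1/45320) = -124977/25034 + 293352*(-1/45320) = -124977/25034 - 36669/5665 = -1625966451/141817610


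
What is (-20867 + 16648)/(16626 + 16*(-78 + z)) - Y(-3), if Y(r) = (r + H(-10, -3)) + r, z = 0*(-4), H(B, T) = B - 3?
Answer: 287963/15378 ≈ 18.726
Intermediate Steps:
H(B, T) = -3 + B
z = 0
Y(r) = -13 + 2*r (Y(r) = (r + (-3 - 10)) + r = (r - 13) + r = (-13 + r) + r = -13 + 2*r)
(-20867 + 16648)/(16626 + 16*(-78 + z)) - Y(-3) = (-20867 + 16648)/(16626 + 16*(-78 + 0)) - (-13 + 2*(-3)) = -4219/(16626 + 16*(-78)) - (-13 - 6) = -4219/(16626 - 1248) - 1*(-19) = -4219/15378 + 19 = 287963/15378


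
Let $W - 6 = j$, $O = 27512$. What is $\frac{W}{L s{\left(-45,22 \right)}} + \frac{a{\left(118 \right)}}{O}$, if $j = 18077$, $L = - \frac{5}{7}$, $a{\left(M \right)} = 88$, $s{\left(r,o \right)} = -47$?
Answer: $\frac{435314644}{808165} \approx 538.65$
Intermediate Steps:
$L = - \frac{5}{7}$ ($L = \left(-5\right) \frac{1}{7} = - \frac{5}{7} \approx -0.71429$)
$W = 18083$ ($W = 6 + 18077 = 18083$)
$\frac{W}{L s{\left(-45,22 \right)}} + \frac{a{\left(118 \right)}}{O} = \frac{18083}{\left(- \frac{5}{7}\right) \left(-47\right)} + \frac{88}{27512} = \frac{18083}{\frac{235}{7}} + 88 \cdot \frac{1}{27512} = 18083 \cdot \frac{7}{235} + \frac{11}{3439} = \frac{126581}{235} + \frac{11}{3439} = \frac{435314644}{808165}$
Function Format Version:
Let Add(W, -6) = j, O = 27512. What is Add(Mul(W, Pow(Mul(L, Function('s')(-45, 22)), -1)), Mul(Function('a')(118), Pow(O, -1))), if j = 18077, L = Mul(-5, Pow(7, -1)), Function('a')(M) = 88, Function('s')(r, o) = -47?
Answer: Rational(435314644, 808165) ≈ 538.65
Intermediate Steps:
L = Rational(-5, 7) (L = Mul(-5, Rational(1, 7)) = Rational(-5, 7) ≈ -0.71429)
W = 18083 (W = Add(6, 18077) = 18083)
Add(Mul(W, Pow(Mul(L, Function('s')(-45, 22)), -1)), Mul(Function('a')(118), Pow(O, -1))) = Add(Mul(18083, Pow(Mul(Rational(-5, 7), -47), -1)), Mul(88, Pow(27512, -1))) = Add(Mul(18083, Pow(Rational(235, 7), -1)), Mul(88, Rational(1, 27512))) = Add(Mul(18083, Rational(7, 235)), Rational(11, 3439)) = Add(Rational(126581, 235), Rational(11, 3439)) = Rational(435314644, 808165)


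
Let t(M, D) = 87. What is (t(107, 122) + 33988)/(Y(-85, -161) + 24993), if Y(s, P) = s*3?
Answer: 34075/24738 ≈ 1.3774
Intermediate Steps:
Y(s, P) = 3*s
(t(107, 122) + 33988)/(Y(-85, -161) + 24993) = (87 + 33988)/(3*(-85) + 24993) = 34075/(-255 + 24993) = 34075/24738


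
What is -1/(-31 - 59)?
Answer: 1/90 ≈ 0.011111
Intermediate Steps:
-1/(-31 - 59) = -1/(-90) = -1*(-1/90) = 1/90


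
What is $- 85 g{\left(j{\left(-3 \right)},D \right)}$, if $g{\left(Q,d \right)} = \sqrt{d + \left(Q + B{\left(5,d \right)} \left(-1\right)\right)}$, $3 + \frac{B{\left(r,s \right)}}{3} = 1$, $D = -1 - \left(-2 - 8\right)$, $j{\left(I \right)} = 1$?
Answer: $-340$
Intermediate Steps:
$D = 9$ ($D = -1 - \left(-2 - 8\right) = -1 - -10 = -1 + 10 = 9$)
$B{\left(r,s \right)} = -6$ ($B{\left(r,s \right)} = -9 + 3 \cdot 1 = -9 + 3 = -6$)
$g{\left(Q,d \right)} = \sqrt{6 + Q + d}$ ($g{\left(Q,d \right)} = \sqrt{d + \left(Q - -6\right)} = \sqrt{d + \left(Q + 6\right)} = \sqrt{d + \left(6 + Q\right)} = \sqrt{6 + Q + d}$)
$- 85 g{\left(j{\left(-3 \right)},D \right)} = - 85 \sqrt{6 + 1 + 9} = - 85 \sqrt{16} = \left(-85\right) 4 = -340$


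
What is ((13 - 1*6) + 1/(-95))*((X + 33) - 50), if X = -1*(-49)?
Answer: 21248/95 ≈ 223.66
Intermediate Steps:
X = 49
((13 - 1*6) + 1/(-95))*((X + 33) - 50) = ((13 - 1*6) + 1/(-95))*((49 + 33) - 50) = ((13 - 6) - 1/95)*(82 - 50) = (7 - 1/95)*32 = (664/95)*32 = 21248/95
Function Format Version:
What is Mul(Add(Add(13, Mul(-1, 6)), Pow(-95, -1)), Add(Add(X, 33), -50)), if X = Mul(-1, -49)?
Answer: Rational(21248, 95) ≈ 223.66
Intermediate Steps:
X = 49
Mul(Add(Add(13, Mul(-1, 6)), Pow(-95, -1)), Add(Add(X, 33), -50)) = Mul(Add(Add(13, Mul(-1, 6)), Pow(-95, -1)), Add(Add(49, 33), -50)) = Mul(Add(Add(13, -6), Rational(-1, 95)), Add(82, -50)) = Mul(Add(7, Rational(-1, 95)), 32) = Mul(Rational(664, 95), 32) = Rational(21248, 95)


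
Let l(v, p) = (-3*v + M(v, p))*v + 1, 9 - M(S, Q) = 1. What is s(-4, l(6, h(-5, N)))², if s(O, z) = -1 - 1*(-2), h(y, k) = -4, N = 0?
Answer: 1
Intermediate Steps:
M(S, Q) = 8 (M(S, Q) = 9 - 1*1 = 9 - 1 = 8)
l(v, p) = 1 + v*(8 - 3*v) (l(v, p) = (-3*v + 8)*v + 1 = (8 - 3*v)*v + 1 = v*(8 - 3*v) + 1 = 1 + v*(8 - 3*v))
s(O, z) = 1 (s(O, z) = -1 + 2 = 1)
s(-4, l(6, h(-5, N)))² = 1² = 1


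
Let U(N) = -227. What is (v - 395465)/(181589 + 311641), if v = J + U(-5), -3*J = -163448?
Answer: -511814/739845 ≈ -0.69179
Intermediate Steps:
J = 163448/3 (J = -1/3*(-163448) = 163448/3 ≈ 54483.)
v = 162767/3 (v = 163448/3 - 227 = 162767/3 ≈ 54256.)
(v - 395465)/(181589 + 311641) = (162767/3 - 395465)/(181589 + 311641) = -1023628/3/493230 = -1023628/3*1/493230 = -511814/739845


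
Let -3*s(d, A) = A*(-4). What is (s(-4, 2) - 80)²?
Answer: 53824/9 ≈ 5980.4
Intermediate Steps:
s(d, A) = 4*A/3 (s(d, A) = -A*(-4)/3 = -(-4)*A/3 = 4*A/3)
(s(-4, 2) - 80)² = ((4/3)*2 - 80)² = (8/3 - 80)² = (-232/3)² = 53824/9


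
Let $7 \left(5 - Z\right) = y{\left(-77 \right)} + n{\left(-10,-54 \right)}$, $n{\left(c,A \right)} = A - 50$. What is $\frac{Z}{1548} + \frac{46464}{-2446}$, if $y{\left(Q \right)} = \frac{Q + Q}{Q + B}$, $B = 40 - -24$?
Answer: $- \frac{1090207919}{57427188} \approx -18.984$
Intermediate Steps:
$B = 64$ ($B = 40 + 24 = 64$)
$n{\left(c,A \right)} = -50 + A$
$y{\left(Q \right)} = \frac{2 Q}{64 + Q}$ ($y{\left(Q \right)} = \frac{Q + Q}{Q + 64} = \frac{2 Q}{64 + Q}$)
$Z = \frac{1653}{91}$ ($Z = 5 - \frac{2 \left(-77\right) \frac{1}{64 - 77} - 104}{7} = 5 - \frac{2 \left(-77\right) \frac{1}{-13} - 104}{7} = 5 - \frac{2 \left(-77\right) \left(- \frac{1}{13}\right) - 104}{7} = 5 - \frac{\frac{154}{13} - 104}{7} = 5 - - \frac{1198}{91} = 5 + \frac{1198}{91} = \frac{1653}{91} \approx 18.165$)
$\frac{Z}{1548} + \frac{46464}{-2446} = \frac{1653}{91 \cdot 1548} + \frac{46464}{-2446} = \frac{1653}{91} \cdot \frac{1}{1548} + 46464 \left(- \frac{1}{2446}\right) = \frac{551}{46956} - \frac{23232}{1223} = - \frac{1090207919}{57427188}$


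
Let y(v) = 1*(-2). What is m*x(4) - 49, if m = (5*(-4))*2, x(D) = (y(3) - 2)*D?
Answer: 591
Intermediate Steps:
y(v) = -2
x(D) = -4*D (x(D) = (-2 - 2)*D = -4*D)
m = -40 (m = -20*2 = -40)
m*x(4) - 49 = -(-160)*4 - 49 = -40*(-16) - 49 = 640 - 49 = 591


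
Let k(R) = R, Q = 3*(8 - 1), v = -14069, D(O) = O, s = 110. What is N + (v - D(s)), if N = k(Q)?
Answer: -14158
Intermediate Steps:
Q = 21 (Q = 3*7 = 21)
N = 21
N + (v - D(s)) = 21 + (-14069 - 1*110) = 21 + (-14069 - 110) = 21 - 14179 = -14158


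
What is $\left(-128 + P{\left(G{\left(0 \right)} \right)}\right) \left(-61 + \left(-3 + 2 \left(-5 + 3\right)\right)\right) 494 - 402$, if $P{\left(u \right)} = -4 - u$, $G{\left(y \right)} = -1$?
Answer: $4400150$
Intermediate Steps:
$\left(-128 + P{\left(G{\left(0 \right)} \right)}\right) \left(-61 + \left(-3 + 2 \left(-5 + 3\right)\right)\right) 494 - 402 = \left(-128 - 3\right) \left(-61 + \left(-3 + 2 \left(-5 + 3\right)\right)\right) 494 - 402 = \left(-128 + \left(-4 + 1\right)\right) \left(-61 + \left(-3 + 2 \left(-2\right)\right)\right) 494 - 402 = \left(-128 - 3\right) \left(-61 - 7\right) 494 - 402 = - 131 \left(-61 - 7\right) 494 - 402 = \left(-131\right) \left(-68\right) 494 - 402 = 8908 \cdot 494 - 402 = 4400552 - 402 = 4400150$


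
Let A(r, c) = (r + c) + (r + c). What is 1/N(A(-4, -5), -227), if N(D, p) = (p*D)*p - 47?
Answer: -1/927569 ≈ -1.0781e-6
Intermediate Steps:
A(r, c) = 2*c + 2*r (A(r, c) = (c + r) + (c + r) = 2*c + 2*r)
N(D, p) = -47 + D*p² (N(D, p) = (D*p)*p - 47 = D*p² - 47 = -47 + D*p²)
1/N(A(-4, -5), -227) = 1/(-47 + (2*(-5) + 2*(-4))*(-227)²) = 1/(-47 + (-10 - 8)*51529) = 1/(-47 - 18*51529) = 1/(-47 - 927522) = 1/(-927569) = -1/927569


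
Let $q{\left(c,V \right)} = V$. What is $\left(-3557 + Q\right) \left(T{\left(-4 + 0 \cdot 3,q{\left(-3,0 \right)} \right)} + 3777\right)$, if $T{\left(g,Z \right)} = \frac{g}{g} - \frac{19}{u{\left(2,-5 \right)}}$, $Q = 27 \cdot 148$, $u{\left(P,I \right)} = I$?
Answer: $\frac{8301051}{5} \approx 1.6602 \cdot 10^{6}$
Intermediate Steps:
$Q = 3996$
$T{\left(g,Z \right)} = \frac{24}{5}$ ($T{\left(g,Z \right)} = \frac{g}{g} - \frac{19}{-5} = 1 - - \frac{19}{5} = 1 + \frac{19}{5} = \frac{24}{5}$)
$\left(-3557 + Q\right) \left(T{\left(-4 + 0 \cdot 3,q{\left(-3,0 \right)} \right)} + 3777\right) = \left(-3557 + 3996\right) \left(\frac{24}{5} + 3777\right) = 439 \cdot \frac{18909}{5} = \frac{8301051}{5}$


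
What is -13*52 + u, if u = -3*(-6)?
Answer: -658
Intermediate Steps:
u = 18
-13*52 + u = -13*52 + 18 = -676 + 18 = -658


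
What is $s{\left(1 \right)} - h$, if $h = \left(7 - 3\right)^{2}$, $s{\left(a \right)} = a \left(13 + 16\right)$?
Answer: $13$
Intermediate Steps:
$s{\left(a \right)} = 29 a$ ($s{\left(a \right)} = a 29 = 29 a$)
$h = 16$ ($h = 4^{2} = 16$)
$s{\left(1 \right)} - h = 29 \cdot 1 - 16 = 29 - 16 = 13$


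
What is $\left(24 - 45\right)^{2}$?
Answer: $441$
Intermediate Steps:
$\left(24 - 45\right)^{2} = \left(-21\right)^{2} = 441$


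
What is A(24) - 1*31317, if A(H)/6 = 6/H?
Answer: -62631/2 ≈ -31316.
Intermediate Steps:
A(H) = 36/H (A(H) = 6*(6/H) = 36/H)
A(24) - 1*31317 = 36/24 - 1*31317 = 36*(1/24) - 31317 = 3/2 - 31317 = -62631/2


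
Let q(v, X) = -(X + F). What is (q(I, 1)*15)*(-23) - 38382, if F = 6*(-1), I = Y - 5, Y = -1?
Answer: -40107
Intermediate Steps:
I = -6 (I = -1 - 5 = -6)
F = -6
q(v, X) = 6 - X (q(v, X) = -(X - 6) = -(-6 + X) = 6 - X)
(q(I, 1)*15)*(-23) - 38382 = ((6 - 1*1)*15)*(-23) - 38382 = ((6 - 1)*15)*(-23) - 38382 = (5*15)*(-23) - 38382 = 75*(-23) - 38382 = -1725 - 38382 = -40107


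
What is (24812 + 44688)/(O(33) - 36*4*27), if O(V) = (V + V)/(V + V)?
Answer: -69500/3887 ≈ -17.880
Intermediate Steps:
O(V) = 1 (O(V) = (2*V)/((2*V)) = (2*V)*(1/(2*V)) = 1)
(24812 + 44688)/(O(33) - 36*4*27) = (24812 + 44688)/(1 - 36*4*27) = 69500/(1 - 144*27) = 69500/(1 - 3888) = 69500/(-3887) = 69500*(-1/3887) = -69500/3887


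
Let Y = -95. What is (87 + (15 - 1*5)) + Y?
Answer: 2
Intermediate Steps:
(87 + (15 - 1*5)) + Y = (87 + (15 - 1*5)) - 95 = (87 + (15 - 5)) - 95 = (87 + 10) - 95 = 97 - 95 = 2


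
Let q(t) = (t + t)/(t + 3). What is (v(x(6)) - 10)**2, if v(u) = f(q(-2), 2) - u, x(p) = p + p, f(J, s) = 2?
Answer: 400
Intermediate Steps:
q(t) = 2*t/(3 + t) (q(t) = (2*t)/(3 + t) = 2*t/(3 + t))
x(p) = 2*p
v(u) = 2 - u
(v(x(6)) - 10)**2 = ((2 - 2*6) - 10)**2 = ((2 - 1*12) - 10)**2 = ((2 - 12) - 10)**2 = (-10 - 10)**2 = (-20)**2 = 400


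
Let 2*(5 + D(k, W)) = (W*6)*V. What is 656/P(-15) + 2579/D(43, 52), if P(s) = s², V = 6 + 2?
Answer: 1395683/279675 ≈ 4.9904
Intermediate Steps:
V = 8
D(k, W) = -5 + 24*W (D(k, W) = -5 + ((W*6)*8)/2 = -5 + ((6*W)*8)/2 = -5 + (48*W)/2 = -5 + 24*W)
656/P(-15) + 2579/D(43, 52) = 656/((-15)²) + 2579/(-5 + 24*52) = 656/225 + 2579/(-5 + 1248) = 656*(1/225) + 2579/1243 = 656/225 + 2579*(1/1243) = 656/225 + 2579/1243 = 1395683/279675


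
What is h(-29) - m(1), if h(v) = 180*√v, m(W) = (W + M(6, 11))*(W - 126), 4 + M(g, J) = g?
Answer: 375 + 180*I*√29 ≈ 375.0 + 969.33*I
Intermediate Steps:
M(g, J) = -4 + g
m(W) = (-126 + W)*(2 + W) (m(W) = (W + (-4 + 6))*(W - 126) = (W + 2)*(-126 + W) = (2 + W)*(-126 + W) = (-126 + W)*(2 + W))
h(-29) - m(1) = 180*√(-29) - (-252 + 1² - 124*1) = 180*(I*√29) - (-252 + 1 - 124) = 180*I*√29 - 1*(-375) = 180*I*√29 + 375 = 375 + 180*I*√29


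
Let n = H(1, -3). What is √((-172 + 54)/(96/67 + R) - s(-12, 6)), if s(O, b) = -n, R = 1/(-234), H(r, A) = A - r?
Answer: 2*I*√10860260506/22397 ≈ 9.3059*I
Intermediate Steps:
n = -4 (n = -3 - 1*1 = -3 - 1 = -4)
R = -1/234 ≈ -0.0042735
s(O, b) = 4 (s(O, b) = -1*(-4) = 4)
√((-172 + 54)/(96/67 + R) - s(-12, 6)) = √((-172 + 54)/(96/67 - 1/234) - 1*4) = √(-118/(96*(1/67) - 1/234) - 4) = √(-118/(96/67 - 1/234) - 4) = √(-118/22397/15678 - 4) = √(-118*15678/22397 - 4) = √(-1850004/22397 - 4) = √(-1939592/22397) = 2*I*√10860260506/22397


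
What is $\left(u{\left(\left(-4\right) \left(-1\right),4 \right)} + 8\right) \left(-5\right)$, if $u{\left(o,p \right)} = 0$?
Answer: $-40$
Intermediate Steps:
$\left(u{\left(\left(-4\right) \left(-1\right),4 \right)} + 8\right) \left(-5\right) = \left(0 + 8\right) \left(-5\right) = 8 \left(-5\right) = -40$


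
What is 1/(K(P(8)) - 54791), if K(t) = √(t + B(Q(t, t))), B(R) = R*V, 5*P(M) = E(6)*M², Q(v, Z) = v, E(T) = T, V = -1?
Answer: -1/54791 ≈ -1.8251e-5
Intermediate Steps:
P(M) = 6*M²/5 (P(M) = (6*M²)/5 = 6*M²/5)
B(R) = -R (B(R) = R*(-1) = -R)
K(t) = 0 (K(t) = √(t - t) = √0 = 0)
1/(K(P(8)) - 54791) = 1/(0 - 54791) = 1/(-54791) = -1/54791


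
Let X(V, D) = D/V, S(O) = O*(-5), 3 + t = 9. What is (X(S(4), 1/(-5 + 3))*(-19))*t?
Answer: -57/20 ≈ -2.8500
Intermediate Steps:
t = 6 (t = -3 + 9 = 6)
S(O) = -5*O
(X(S(4), 1/(-5 + 3))*(-19))*t = ((1/((-5 + 3)*((-5*4))))*(-19))*6 = ((1/(-2*(-20)))*(-19))*6 = (-½*(-1/20)*(-19))*6 = ((1/40)*(-19))*6 = -19/40*6 = -57/20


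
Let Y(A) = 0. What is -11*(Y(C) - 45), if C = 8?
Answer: 495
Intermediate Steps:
-11*(Y(C) - 45) = -11*(0 - 45) = -11*(-45) = 495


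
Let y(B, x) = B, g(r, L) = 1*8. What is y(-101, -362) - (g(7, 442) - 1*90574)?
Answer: 90465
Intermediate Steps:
g(r, L) = 8
y(-101, -362) - (g(7, 442) - 1*90574) = -101 - (8 - 1*90574) = -101 - (8 - 90574) = -101 - 1*(-90566) = -101 + 90566 = 90465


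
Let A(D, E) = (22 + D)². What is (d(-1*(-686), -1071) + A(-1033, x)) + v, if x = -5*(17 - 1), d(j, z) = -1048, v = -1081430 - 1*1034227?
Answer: -1094584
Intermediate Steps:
v = -2115657 (v = -1081430 - 1034227 = -2115657)
x = -80 (x = -5*16 = -80)
(d(-1*(-686), -1071) + A(-1033, x)) + v = (-1048 + (22 - 1033)²) - 2115657 = (-1048 + (-1011)²) - 2115657 = (-1048 + 1022121) - 2115657 = 1021073 - 2115657 = -1094584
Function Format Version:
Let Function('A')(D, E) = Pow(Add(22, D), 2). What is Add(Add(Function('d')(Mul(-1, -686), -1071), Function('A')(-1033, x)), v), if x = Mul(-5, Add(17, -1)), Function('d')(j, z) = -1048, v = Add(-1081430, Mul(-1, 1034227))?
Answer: -1094584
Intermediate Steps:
v = -2115657 (v = Add(-1081430, -1034227) = -2115657)
x = -80 (x = Mul(-5, 16) = -80)
Add(Add(Function('d')(Mul(-1, -686), -1071), Function('A')(-1033, x)), v) = Add(Add(-1048, Pow(Add(22, -1033), 2)), -2115657) = Add(Add(-1048, Pow(-1011, 2)), -2115657) = Add(Add(-1048, 1022121), -2115657) = Add(1021073, -2115657) = -1094584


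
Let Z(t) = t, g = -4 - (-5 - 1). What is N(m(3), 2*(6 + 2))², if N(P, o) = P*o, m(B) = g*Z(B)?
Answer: 9216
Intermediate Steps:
g = 2 (g = -4 - 1*(-6) = -4 + 6 = 2)
m(B) = 2*B
N(m(3), 2*(6 + 2))² = ((2*3)*(2*(6 + 2)))² = (6*(2*8))² = (6*16)² = 96² = 9216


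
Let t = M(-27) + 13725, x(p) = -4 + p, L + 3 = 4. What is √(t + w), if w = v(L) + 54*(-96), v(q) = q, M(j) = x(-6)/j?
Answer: 46*√327/9 ≈ 92.425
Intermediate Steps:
L = 1 (L = -3 + 4 = 1)
M(j) = -10/j (M(j) = (-4 - 6)/j = -10/j)
t = 370585/27 (t = -10/(-27) + 13725 = -10*(-1/27) + 13725 = 10/27 + 13725 = 370585/27 ≈ 13725.)
w = -5183 (w = 1 + 54*(-96) = 1 - 5184 = -5183)
√(t + w) = √(370585/27 - 5183) = √(230644/27) = 46*√327/9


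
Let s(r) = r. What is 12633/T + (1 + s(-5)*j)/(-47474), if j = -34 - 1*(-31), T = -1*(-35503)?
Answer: 299585497/842734711 ≈ 0.35549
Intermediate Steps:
T = 35503
j = -3 (j = -34 + 31 = -3)
12633/T + (1 + s(-5)*j)/(-47474) = 12633/35503 + (1 - 5*(-3))/(-47474) = 12633*(1/35503) + (1 + 15)*(-1/47474) = 12633/35503 + 16*(-1/47474) = 12633/35503 - 8/23737 = 299585497/842734711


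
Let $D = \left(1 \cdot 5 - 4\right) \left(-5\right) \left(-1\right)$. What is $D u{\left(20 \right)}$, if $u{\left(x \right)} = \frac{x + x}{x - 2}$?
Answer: $\frac{100}{9} \approx 11.111$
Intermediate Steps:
$u{\left(x \right)} = \frac{2 x}{-2 + x}$
$D = 5$ ($D = \left(5 - 4\right) \left(-5\right) \left(-1\right) = 1 \left(-5\right) \left(-1\right) = \left(-5\right) \left(-1\right) = 5$)
$D u{\left(20 \right)} = 5 \cdot 2 \cdot 20 \frac{1}{-2 + 20} = 5 \cdot 2 \cdot 20 \cdot \frac{1}{18} = 5 \cdot \frac{20}{9} = \frac{100}{9}$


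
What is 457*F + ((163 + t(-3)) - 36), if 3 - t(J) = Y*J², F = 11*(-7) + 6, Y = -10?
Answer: -32227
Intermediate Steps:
F = -71 (F = -77 + 6 = -71)
t(J) = 3 + 10*J² (t(J) = 3 - (-10)*J² = 3 + 10*J²)
457*F + ((163 + t(-3)) - 36) = 457*(-71) + ((163 + (3 + 10*(-3)²)) - 36) = -32447 + ((163 + (3 + 10*9)) - 36) = -32447 + ((163 + (3 + 90)) - 36) = -32447 + ((163 + 93) - 36) = -32447 + (256 - 36) = -32447 + 220 = -32227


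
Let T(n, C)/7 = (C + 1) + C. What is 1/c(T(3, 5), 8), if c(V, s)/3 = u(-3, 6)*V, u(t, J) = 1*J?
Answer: 1/1386 ≈ 0.00072150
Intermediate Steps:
u(t, J) = J
T(n, C) = 7 + 14*C (T(n, C) = 7*((C + 1) + C) = 7*((1 + C) + C) = 7*(1 + 2*C) = 7 + 14*C)
c(V, s) = 18*V (c(V, s) = 3*(6*V) = 18*V)
1/c(T(3, 5), 8) = 1/(18*(7 + 14*5)) = 1/(18*(7 + 70)) = 1/(18*77) = 1/1386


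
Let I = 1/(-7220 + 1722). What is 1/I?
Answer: -5498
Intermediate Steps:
I = -1/5498 (I = 1/(-5498) = -1/5498 ≈ -0.00018188)
1/I = 1/(-1/5498) = -5498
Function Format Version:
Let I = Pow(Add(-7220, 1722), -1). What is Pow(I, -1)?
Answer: -5498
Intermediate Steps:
I = Rational(-1, 5498) (I = Pow(-5498, -1) = Rational(-1, 5498) ≈ -0.00018188)
Pow(I, -1) = Pow(Rational(-1, 5498), -1) = -5498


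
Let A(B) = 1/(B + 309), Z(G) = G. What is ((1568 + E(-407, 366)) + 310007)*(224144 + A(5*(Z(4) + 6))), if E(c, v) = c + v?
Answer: 25068423517198/359 ≈ 6.9828e+10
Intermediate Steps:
A(B) = 1/(309 + B)
((1568 + E(-407, 366)) + 310007)*(224144 + A(5*(Z(4) + 6))) = ((1568 + (-407 + 366)) + 310007)*(224144 + 1/(309 + 5*(4 + 6))) = ((1568 - 41) + 310007)*(224144 + 1/(309 + 5*10)) = (1527 + 310007)*(224144 + 1/(309 + 50)) = 311534*(224144 + 1/359) = 311534*(80467697/359) = 25068423517198/359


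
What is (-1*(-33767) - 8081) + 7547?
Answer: 33233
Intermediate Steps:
(-1*(-33767) - 8081) + 7547 = (33767 - 8081) + 7547 = 25686 + 7547 = 33233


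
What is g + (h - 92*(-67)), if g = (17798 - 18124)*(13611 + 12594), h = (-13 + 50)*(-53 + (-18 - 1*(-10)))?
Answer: -8538923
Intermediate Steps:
h = -2257 (h = 37*(-53 + (-18 + 10)) = 37*(-53 - 8) = 37*(-61) = -2257)
g = -8542830 (g = -326*26205 = -8542830)
g + (h - 92*(-67)) = -8542830 + (-2257 - 92*(-67)) = -8542830 + (-2257 + 6164) = -8542830 + 3907 = -8538923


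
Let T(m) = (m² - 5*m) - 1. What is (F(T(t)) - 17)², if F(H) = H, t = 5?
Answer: 324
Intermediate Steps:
T(m) = -1 + m² - 5*m
(F(T(t)) - 17)² = ((-1 + 5² - 5*5) - 17)² = ((-1 + 25 - 25) - 17)² = (-1 - 17)² = (-18)² = 324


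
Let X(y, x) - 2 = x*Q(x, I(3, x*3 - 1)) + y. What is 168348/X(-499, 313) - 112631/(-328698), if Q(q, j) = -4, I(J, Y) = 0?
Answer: -18379553095/191630934 ≈ -95.911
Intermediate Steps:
X(y, x) = 2 + y - 4*x (X(y, x) = 2 + (x*(-4) + y) = 2 + (-4*x + y) = 2 + (y - 4*x) = 2 + y - 4*x)
168348/X(-499, 313) - 112631/(-328698) = 168348/(2 - 499 - 4*313) - 112631/(-328698) = 168348/(2 - 499 - 1252) - 112631*(-1/328698) = 168348/(-1749) + 112631/328698 = 168348*(-1/1749) + 112631/328698 = -56116/583 + 112631/328698 = -18379553095/191630934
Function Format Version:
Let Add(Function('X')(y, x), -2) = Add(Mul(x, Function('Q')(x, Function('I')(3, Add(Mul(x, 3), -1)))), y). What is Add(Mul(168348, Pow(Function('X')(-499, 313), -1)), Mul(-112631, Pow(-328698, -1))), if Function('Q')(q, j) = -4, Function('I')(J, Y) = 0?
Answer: Rational(-18379553095, 191630934) ≈ -95.911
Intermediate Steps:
Function('X')(y, x) = Add(2, y, Mul(-4, x)) (Function('X')(y, x) = Add(2, Add(Mul(x, -4), y)) = Add(2, Add(Mul(-4, x), y)) = Add(2, Add(y, Mul(-4, x))) = Add(2, y, Mul(-4, x)))
Add(Mul(168348, Pow(Function('X')(-499, 313), -1)), Mul(-112631, Pow(-328698, -1))) = Add(Mul(168348, Pow(Add(2, -499, Mul(-4, 313)), -1)), Mul(-112631, Pow(-328698, -1))) = Add(Mul(168348, Pow(Add(2, -499, -1252), -1)), Mul(-112631, Rational(-1, 328698))) = Add(Mul(168348, Pow(-1749, -1)), Rational(112631, 328698)) = Add(Mul(168348, Rational(-1, 1749)), Rational(112631, 328698)) = Add(Rational(-56116, 583), Rational(112631, 328698)) = Rational(-18379553095, 191630934)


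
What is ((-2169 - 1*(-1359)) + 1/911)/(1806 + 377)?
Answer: -737909/1988713 ≈ -0.37105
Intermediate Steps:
((-2169 - 1*(-1359)) + 1/911)/(1806 + 377) = ((-2169 + 1359) + 1/911)/2183 = (-810 + 1/911)*(1/2183) = -737909/911*1/2183 = -737909/1988713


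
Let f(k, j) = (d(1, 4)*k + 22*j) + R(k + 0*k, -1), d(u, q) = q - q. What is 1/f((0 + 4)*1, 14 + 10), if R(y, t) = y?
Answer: 1/532 ≈ 0.0018797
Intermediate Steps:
d(u, q) = 0
f(k, j) = k + 22*j (f(k, j) = (0*k + 22*j) + (k + 0*k) = (0 + 22*j) + (k + 0) = 22*j + k = k + 22*j)
1/f((0 + 4)*1, 14 + 10) = 1/((0 + 4)*1 + 22*(14 + 10)) = 1/(4*1 + 22*24) = 1/(4 + 528) = 1/532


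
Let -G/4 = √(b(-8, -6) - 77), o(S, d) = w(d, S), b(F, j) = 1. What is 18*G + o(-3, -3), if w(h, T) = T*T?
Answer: 9 - 144*I*√19 ≈ 9.0 - 627.68*I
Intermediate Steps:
w(h, T) = T²
o(S, d) = S²
G = -8*I*√19 (G = -4*√(1 - 77) = -8*I*√19 ≈ -34.871*I)
18*G + o(-3, -3) = 18*(-8*I*√19) + (-3)² = -144*I*√19 + 9 = 9 - 144*I*√19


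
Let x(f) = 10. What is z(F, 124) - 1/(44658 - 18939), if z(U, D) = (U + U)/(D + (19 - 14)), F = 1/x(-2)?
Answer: 2786/1843195 ≈ 0.0015115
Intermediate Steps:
F = ⅒ (F = 1/10 = ⅒ ≈ 0.10000)
z(U, D) = 2*U/(5 + D) (z(U, D) = (2*U)/(D + 5) = (2*U)/(5 + D) = 2*U/(5 + D))
z(F, 124) - 1/(44658 - 18939) = 2*(⅒)/(5 + 124) - 1/(44658 - 18939) = 2*(⅒)/129 - 1/25719 = 2*(⅒)*(1/129) - 1*1/25719 = 1/645 - 1/25719 = 2786/1843195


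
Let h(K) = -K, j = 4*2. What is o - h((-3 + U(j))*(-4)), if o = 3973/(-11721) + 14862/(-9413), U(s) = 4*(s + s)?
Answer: -27132059963/110329773 ≈ -245.92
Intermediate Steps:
j = 8
U(s) = 8*s (U(s) = 4*(2*s) = 8*s)
o = -211595351/110329773 (o = 3973*(-1/11721) + 14862*(-1/9413) = -3973/11721 - 14862/9413 = -211595351/110329773 ≈ -1.9178)
o - h((-3 + U(j))*(-4)) = -211595351/110329773 - (-1)*(-3 + 8*8)*(-4) = -211595351/110329773 - (-1)*(-3 + 64)*(-4) = -211595351/110329773 - (-1)*61*(-4) = -211595351/110329773 - (-1)*(-244) = -211595351/110329773 - 1*244 = -211595351/110329773 - 244 = -27132059963/110329773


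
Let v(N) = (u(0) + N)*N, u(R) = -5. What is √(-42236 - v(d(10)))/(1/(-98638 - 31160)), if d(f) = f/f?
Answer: -259596*I*√10558 ≈ -2.6674e+7*I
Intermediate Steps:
d(f) = 1
v(N) = N*(-5 + N) (v(N) = (-5 + N)*N = N*(-5 + N))
√(-42236 - v(d(10)))/(1/(-98638 - 31160)) = √(-42236 - (-5 + 1))/(1/(-98638 - 31160)) = √(-42236 - (-4))/(1/(-129798)) = √(-42236 - 1*(-4))/(-1/129798) = √(-42236 + 4)*(-129798) = √(-42232)*(-129798) = (2*I*√10558)*(-129798) = -259596*I*√10558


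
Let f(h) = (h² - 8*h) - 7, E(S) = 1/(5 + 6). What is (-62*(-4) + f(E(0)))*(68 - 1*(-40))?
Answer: 3139992/121 ≈ 25950.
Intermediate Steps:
E(S) = 1/11
f(h) = -7 + h² - 8*h
(-62*(-4) + f(E(0)))*(68 - 1*(-40)) = (-62*(-4) + (-7 + (1/11)² - 8*1/11))*(68 - 1*(-40)) = (248 + (-7 + 1/121 - 8/11))*(68 + 40) = (248 - 934/121)*108 = (29074/121)*108 = 3139992/121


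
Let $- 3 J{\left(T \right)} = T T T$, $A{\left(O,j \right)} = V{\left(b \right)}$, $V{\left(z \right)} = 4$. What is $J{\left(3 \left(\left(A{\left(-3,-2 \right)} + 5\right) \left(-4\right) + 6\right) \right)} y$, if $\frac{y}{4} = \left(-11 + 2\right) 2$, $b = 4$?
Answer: $-17496000$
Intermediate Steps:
$A{\left(O,j \right)} = 4$
$y = -72$ ($y = 4 \left(-11 + 2\right) 2 = 4 \left(\left(-9\right) 2\right) = 4 \left(-18\right) = -72$)
$J{\left(T \right)} = - \frac{T^{3}}{3}$ ($J{\left(T \right)} = - \frac{T T T}{3} = - \frac{T T^{2}}{3} = - \frac{T^{3}}{3}$)
$J{\left(3 \left(\left(A{\left(-3,-2 \right)} + 5\right) \left(-4\right) + 6\right) \right)} y = - \frac{\left(3 \left(\left(4 + 5\right) \left(-4\right) + 6\right)\right)^{3}}{3} \left(-72\right) = - \frac{\left(3 \left(9 \left(-4\right) + 6\right)\right)^{3}}{3} \left(-72\right) = - \frac{\left(3 \left(-36 + 6\right)\right)^{3}}{3} \left(-72\right) = - \frac{\left(3 \left(-30\right)\right)^{3}}{3} \left(-72\right) = - \frac{\left(-90\right)^{3}}{3} \left(-72\right) = \left(- \frac{1}{3}\right) \left(-729000\right) \left(-72\right) = 243000 \left(-72\right) = -17496000$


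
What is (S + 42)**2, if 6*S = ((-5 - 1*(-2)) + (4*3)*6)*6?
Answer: 12321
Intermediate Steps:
S = 69 (S = (((-5 - 1*(-2)) + (4*3)*6)*6)/6 = (((-5 + 2) + 12*6)*6)/6 = ((-3 + 72)*6)/6 = (69*6)/6 = (1/6)*414 = 69)
(S + 42)**2 = (69 + 42)**2 = 111**2 = 12321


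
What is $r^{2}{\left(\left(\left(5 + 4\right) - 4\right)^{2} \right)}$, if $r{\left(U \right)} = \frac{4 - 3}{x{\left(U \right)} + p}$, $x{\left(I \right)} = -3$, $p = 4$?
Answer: $1$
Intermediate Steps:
$r{\left(U \right)} = 1$ ($r{\left(U \right)} = \frac{4 - 3}{-3 + 4} = 1 \cdot 1^{-1} = 1 \cdot 1 = 1$)
$r^{2}{\left(\left(\left(5 + 4\right) - 4\right)^{2} \right)} = 1^{2} = 1$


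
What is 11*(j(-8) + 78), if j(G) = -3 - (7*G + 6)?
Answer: 1375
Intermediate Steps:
j(G) = -9 - 7*G (j(G) = -3 - (6 + 7*G) = -3 + (-6 - 7*G) = -9 - 7*G)
11*(j(-8) + 78) = 11*((-9 - 7*(-8)) + 78) = 11*((-9 + 56) + 78) = 11*(47 + 78) = 11*125 = 1375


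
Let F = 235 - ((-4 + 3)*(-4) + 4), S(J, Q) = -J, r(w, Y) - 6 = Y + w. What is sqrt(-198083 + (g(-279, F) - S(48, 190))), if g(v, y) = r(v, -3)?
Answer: I*sqrt(198311) ≈ 445.32*I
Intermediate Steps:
r(w, Y) = 6 + Y + w (r(w, Y) = 6 + (Y + w) = 6 + Y + w)
F = 227 (F = 235 - (-1*(-4) + 4) = 235 - (4 + 4) = 235 - 1*8 = 235 - 8 = 227)
g(v, y) = 3 + v (g(v, y) = 6 - 3 + v = 3 + v)
sqrt(-198083 + (g(-279, F) - S(48, 190))) = sqrt(-198083 + ((3 - 279) - (-1)*48)) = sqrt(-198083 + (-276 - 1*(-48))) = sqrt(-198083 + (-276 + 48)) = sqrt(-198083 - 228) = sqrt(-198311) = I*sqrt(198311)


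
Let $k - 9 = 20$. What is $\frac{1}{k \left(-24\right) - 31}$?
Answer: $- \frac{1}{727} \approx -0.0013755$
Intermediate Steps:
$k = 29$ ($k = 9 + 20 = 29$)
$\frac{1}{k \left(-24\right) - 31} = \frac{1}{29 \left(-24\right) - 31} = \frac{1}{-696 - 31} = \frac{1}{-727} = - \frac{1}{727}$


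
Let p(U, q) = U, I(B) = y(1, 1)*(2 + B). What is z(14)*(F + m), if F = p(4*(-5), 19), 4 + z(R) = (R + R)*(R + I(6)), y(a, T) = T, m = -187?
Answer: -126684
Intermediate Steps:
I(B) = 2 + B (I(B) = 1*(2 + B) = 2 + B)
z(R) = -4 + 2*R*(8 + R) (z(R) = -4 + (R + R)*(R + (2 + 6)) = -4 + (2*R)*(R + 8) = -4 + (2*R)*(8 + R) = -4 + 2*R*(8 + R))
F = -20 (F = 4*(-5) = -20)
z(14)*(F + m) = (-4 + 2*14**2 + 16*14)*(-20 - 187) = (-4 + 2*196 + 224)*(-207) = (-4 + 392 + 224)*(-207) = 612*(-207) = -126684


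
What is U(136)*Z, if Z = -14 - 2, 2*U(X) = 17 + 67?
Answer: -672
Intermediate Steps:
U(X) = 42 (U(X) = (17 + 67)/2 = (½)*84 = 42)
Z = -16
U(136)*Z = 42*(-16) = -672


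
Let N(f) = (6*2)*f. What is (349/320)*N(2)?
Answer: 1047/40 ≈ 26.175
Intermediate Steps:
N(f) = 12*f
(349/320)*N(2) = (349/320)*(12*2) = (349*(1/320))*24 = (349/320)*24 = 1047/40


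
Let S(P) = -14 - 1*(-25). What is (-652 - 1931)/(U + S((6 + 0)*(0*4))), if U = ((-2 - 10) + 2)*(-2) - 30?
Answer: -2583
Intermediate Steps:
U = -10 (U = (-12 + 2)*(-2) - 30 = -10*(-2) - 30 = 20 - 30 = -10)
S(P) = 11 (S(P) = -14 + 25 = 11)
(-652 - 1931)/(U + S((6 + 0)*(0*4))) = (-652 - 1931)/(-10 + 11) = -2583/1 = -2583*1 = -2583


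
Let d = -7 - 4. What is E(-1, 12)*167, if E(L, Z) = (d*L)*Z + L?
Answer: 21877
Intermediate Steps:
d = -11
E(L, Z) = L - 11*L*Z (E(L, Z) = (-11*L)*Z + L = -11*L*Z + L = L - 11*L*Z)
E(-1, 12)*167 = -(1 - 11*12)*167 = -(1 - 132)*167 = -1*(-131)*167 = 131*167 = 21877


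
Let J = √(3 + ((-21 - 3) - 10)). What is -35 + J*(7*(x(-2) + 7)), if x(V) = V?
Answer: -35 + 35*I*√31 ≈ -35.0 + 194.87*I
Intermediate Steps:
J = I*√31 (J = √(3 + (-24 - 10)) = √(3 - 34) = √(-31) = I*√31 ≈ 5.5678*I)
-35 + J*(7*(x(-2) + 7)) = -35 + (I*√31)*(7*(-2 + 7)) = -35 + (I*√31)*(7*5) = -35 + (I*√31)*35 = -35 + 35*I*√31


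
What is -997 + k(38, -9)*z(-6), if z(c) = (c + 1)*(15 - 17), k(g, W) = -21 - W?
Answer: -1117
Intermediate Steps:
z(c) = -2 - 2*c (z(c) = (1 + c)*(-2) = -2 - 2*c)
-997 + k(38, -9)*z(-6) = -997 + (-21 - 1*(-9))*(-2 - 2*(-6)) = -997 + (-21 + 9)*(-2 + 12) = -997 - 12*10 = -997 - 120 = -1117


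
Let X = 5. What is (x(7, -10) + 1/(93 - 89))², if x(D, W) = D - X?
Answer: 81/16 ≈ 5.0625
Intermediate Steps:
x(D, W) = -5 + D (x(D, W) = D - 1*5 = D - 5 = -5 + D)
(x(7, -10) + 1/(93 - 89))² = ((-5 + 7) + 1/(93 - 89))² = (2 + 1/4)² = (2 + ¼)² = (9/4)² = 81/16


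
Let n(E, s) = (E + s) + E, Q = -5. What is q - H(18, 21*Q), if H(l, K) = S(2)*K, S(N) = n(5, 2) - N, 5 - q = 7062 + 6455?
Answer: -12462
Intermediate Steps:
q = -13512 (q = 5 - (7062 + 6455) = 5 - 1*13517 = 5 - 13517 = -13512)
n(E, s) = s + 2*E
S(N) = 12 - N (S(N) = (2 + 2*5) - N = (2 + 10) - N = 12 - N)
H(l, K) = 10*K (H(l, K) = (12 - 1*2)*K = (12 - 2)*K = 10*K)
q - H(18, 21*Q) = -13512 - 10*21*(-5) = -13512 - 10*(-105) = -13512 - 1*(-1050) = -13512 + 1050 = -12462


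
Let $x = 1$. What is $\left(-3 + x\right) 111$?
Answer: $-222$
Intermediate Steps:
$\left(-3 + x\right) 111 = \left(-3 + 1\right) 111 = \left(-2\right) 111 = -222$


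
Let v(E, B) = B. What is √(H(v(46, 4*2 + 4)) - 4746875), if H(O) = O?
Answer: I*√4746863 ≈ 2178.7*I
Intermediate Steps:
√(H(v(46, 4*2 + 4)) - 4746875) = √((4*2 + 4) - 4746875) = √((8 + 4) - 4746875) = √(12 - 4746875) = √(-4746863) = I*√4746863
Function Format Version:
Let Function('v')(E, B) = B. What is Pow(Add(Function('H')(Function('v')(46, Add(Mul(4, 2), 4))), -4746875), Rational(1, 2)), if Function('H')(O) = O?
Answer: Mul(I, Pow(4746863, Rational(1, 2))) ≈ Mul(2178.7, I)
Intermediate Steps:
Pow(Add(Function('H')(Function('v')(46, Add(Mul(4, 2), 4))), -4746875), Rational(1, 2)) = Pow(Add(Add(Mul(4, 2), 4), -4746875), Rational(1, 2)) = Pow(Add(Add(8, 4), -4746875), Rational(1, 2)) = Pow(Add(12, -4746875), Rational(1, 2)) = Pow(-4746863, Rational(1, 2)) = Mul(I, Pow(4746863, Rational(1, 2)))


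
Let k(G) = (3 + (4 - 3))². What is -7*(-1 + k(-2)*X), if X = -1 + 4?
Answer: -329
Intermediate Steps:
k(G) = 16 (k(G) = (3 + 1)² = 4² = 16)
X = 3
-7*(-1 + k(-2)*X) = -7*(-1 + 16*3) = -7*(-1 + 48) = -7*47 = -329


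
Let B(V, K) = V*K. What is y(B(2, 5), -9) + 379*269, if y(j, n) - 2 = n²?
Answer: 102034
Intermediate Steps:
B(V, K) = K*V
y(j, n) = 2 + n²
y(B(2, 5), -9) + 379*269 = (2 + (-9)²) + 379*269 = (2 + 81) + 101951 = 83 + 101951 = 102034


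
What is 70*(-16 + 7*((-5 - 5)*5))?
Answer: -25620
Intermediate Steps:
70*(-16 + 7*((-5 - 5)*5)) = 70*(-16 + 7*(-10*5)) = 70*(-16 + 7*(-50)) = 70*(-16 - 350) = 70*(-366) = -25620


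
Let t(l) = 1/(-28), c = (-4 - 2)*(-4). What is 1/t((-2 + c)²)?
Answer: -28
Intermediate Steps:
c = 24 (c = -6*(-4) = 24)
t(l) = -1/28
1/t((-2 + c)²) = 1/(-1/28) = -28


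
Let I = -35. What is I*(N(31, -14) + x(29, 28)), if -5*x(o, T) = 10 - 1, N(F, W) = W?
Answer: 553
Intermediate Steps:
x(o, T) = -9/5 (x(o, T) = -(10 - 1)/5 = -⅕*9 = -9/5)
I*(N(31, -14) + x(29, 28)) = -35*(-14 - 9/5) = -35*(-79/5) = 553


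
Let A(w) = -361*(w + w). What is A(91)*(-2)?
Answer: 131404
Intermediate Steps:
A(w) = -722*w
A(91)*(-2) = -722*91*(-2) = -65702*(-2) = 131404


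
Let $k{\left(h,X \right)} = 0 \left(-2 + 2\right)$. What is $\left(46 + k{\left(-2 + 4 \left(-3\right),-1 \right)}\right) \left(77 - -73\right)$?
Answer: $6900$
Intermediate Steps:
$k{\left(h,X \right)} = 0$ ($k{\left(h,X \right)} = 0 \cdot 0 = 0$)
$\left(46 + k{\left(-2 + 4 \left(-3\right),-1 \right)}\right) \left(77 - -73\right) = \left(46 + 0\right) \left(77 - -73\right) = 46 \left(77 + 73\right) = 46 \cdot 150 = 6900$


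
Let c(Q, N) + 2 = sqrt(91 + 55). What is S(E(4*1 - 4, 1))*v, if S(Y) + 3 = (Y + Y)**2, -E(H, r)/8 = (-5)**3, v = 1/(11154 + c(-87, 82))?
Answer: 22303983272/62183479 - 3999997*sqrt(146)/124366958 ≈ 358.29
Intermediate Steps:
c(Q, N) = -2 + sqrt(146) (c(Q, N) = -2 + sqrt(91 + 55) = -2 + sqrt(146))
v = 1/(11152 + sqrt(146)) (v = 1/(11154 + (-2 + sqrt(146))) = 1/(11152 + sqrt(146)) ≈ 8.9573e-5)
E(H, r) = 1000 (E(H, r) = -8*(-5)**3 = -8*(-125) = 1000)
S(Y) = -3 + 4*Y**2 (S(Y) = -3 + (Y + Y)**2 = -3 + (2*Y)**2 = -3 + 4*Y**2)
S(E(4*1 - 4, 1))*v = (-3 + 4*1000**2)*(5576/62183479 - sqrt(146)/124366958) = (-3 + 4*1000000)*(5576/62183479 - sqrt(146)/124366958) = (-3 + 4000000)*(5576/62183479 - sqrt(146)/124366958) = 3999997*(5576/62183479 - sqrt(146)/124366958) = 22303983272/62183479 - 3999997*sqrt(146)/124366958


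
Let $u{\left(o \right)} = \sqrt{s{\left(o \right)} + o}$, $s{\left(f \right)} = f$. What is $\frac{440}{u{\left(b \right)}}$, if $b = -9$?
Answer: $- \frac{220 i \sqrt{2}}{3} \approx - 103.71 i$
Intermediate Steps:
$u{\left(o \right)} = \sqrt{2} \sqrt{o}$ ($u{\left(o \right)} = \sqrt{o + o} = \sqrt{2 o} = \sqrt{2} \sqrt{o}$)
$\frac{440}{u{\left(b \right)}} = \frac{440}{\sqrt{2} \sqrt{-9}} = \frac{440}{\sqrt{2} \cdot 3 i} = \frac{440}{3 i \sqrt{2}} = 440 \left(- \frac{i \sqrt{2}}{6}\right) = - \frac{220 i \sqrt{2}}{3}$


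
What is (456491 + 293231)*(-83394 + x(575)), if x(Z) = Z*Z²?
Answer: 142466658527282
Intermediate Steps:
x(Z) = Z³
(456491 + 293231)*(-83394 + x(575)) = (456491 + 293231)*(-83394 + 575³) = 749722*(-83394 + 190109375) = 749722*190025981 = 142466658527282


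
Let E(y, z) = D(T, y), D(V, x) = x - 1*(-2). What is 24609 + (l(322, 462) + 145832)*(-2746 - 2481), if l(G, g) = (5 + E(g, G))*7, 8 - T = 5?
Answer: -779399496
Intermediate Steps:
T = 3 (T = 8 - 1*5 = 8 - 5 = 3)
D(V, x) = 2 + x (D(V, x) = x + 2 = 2 + x)
E(y, z) = 2 + y
l(G, g) = 49 + 7*g (l(G, g) = (5 + (2 + g))*7 = (7 + g)*7 = 49 + 7*g)
24609 + (l(322, 462) + 145832)*(-2746 - 2481) = 24609 + ((49 + 7*462) + 145832)*(-2746 - 2481) = 24609 + ((49 + 3234) + 145832)*(-5227) = 24609 + (3283 + 145832)*(-5227) = 24609 + 149115*(-5227) = 24609 - 779424105 = -779399496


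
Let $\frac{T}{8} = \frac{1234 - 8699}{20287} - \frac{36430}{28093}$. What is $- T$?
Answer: $\frac{7590157240}{569922691} \approx 13.318$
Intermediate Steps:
$T = - \frac{7590157240}{569922691}$ ($T = 8 \left(\frac{1234 - 8699}{20287} - \frac{36430}{28093}\right) = 8 \left(\left(-7465\right) \frac{1}{20287} - \frac{36430}{28093}\right) = 8 \left(- \frac{7465}{20287} - \frac{36430}{28093}\right) = 8 \left(- \frac{948769655}{569922691}\right) = - \frac{7590157240}{569922691} \approx -13.318$)
$- T = \left(-1\right) \left(- \frac{7590157240}{569922691}\right) = \frac{7590157240}{569922691}$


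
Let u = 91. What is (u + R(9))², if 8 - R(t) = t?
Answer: 8100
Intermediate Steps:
R(t) = 8 - t
(u + R(9))² = (91 + (8 - 1*9))² = (91 + (8 - 9))² = (91 - 1)² = 90² = 8100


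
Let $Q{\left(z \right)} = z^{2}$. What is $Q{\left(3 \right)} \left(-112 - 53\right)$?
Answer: $-1485$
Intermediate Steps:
$Q{\left(3 \right)} \left(-112 - 53\right) = 3^{2} \left(-112 - 53\right) = 9 \left(-165\right) = -1485$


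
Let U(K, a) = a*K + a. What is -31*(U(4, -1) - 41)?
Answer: 1426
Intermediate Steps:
U(K, a) = a + K*a (U(K, a) = K*a + a = a + K*a)
-31*(U(4, -1) - 41) = -31*(-(1 + 4) - 41) = -31*(-1*5 - 41) = -31*(-5 - 41) = -31*(-46) = 1426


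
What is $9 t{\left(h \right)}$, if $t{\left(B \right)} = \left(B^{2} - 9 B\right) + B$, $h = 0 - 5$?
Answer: $585$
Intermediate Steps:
$h = -5$ ($h = 0 - 5 = -5$)
$t{\left(B \right)} = B^{2} - 8 B$
$9 t{\left(h \right)} = 9 \left(- 5 \left(-8 - 5\right)\right) = 9 \left(\left(-5\right) \left(-13\right)\right) = 9 \cdot 65 = 585$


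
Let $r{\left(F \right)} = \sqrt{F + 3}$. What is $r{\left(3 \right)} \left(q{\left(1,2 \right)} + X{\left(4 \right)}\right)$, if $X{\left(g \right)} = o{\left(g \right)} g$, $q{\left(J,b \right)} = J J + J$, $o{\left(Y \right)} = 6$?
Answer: $26 \sqrt{6} \approx 63.687$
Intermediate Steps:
$q{\left(J,b \right)} = J + J^{2}$ ($q{\left(J,b \right)} = J^{2} + J = J + J^{2}$)
$r{\left(F \right)} = \sqrt{3 + F}$
$X{\left(g \right)} = 6 g$
$r{\left(3 \right)} \left(q{\left(1,2 \right)} + X{\left(4 \right)}\right) = \sqrt{3 + 3} \left(1 \left(1 + 1\right) + 6 \cdot 4\right) = \sqrt{6} \left(1 \cdot 2 + 24\right) = \sqrt{6} \left(2 + 24\right) = \sqrt{6} \cdot 26 = 26 \sqrt{6}$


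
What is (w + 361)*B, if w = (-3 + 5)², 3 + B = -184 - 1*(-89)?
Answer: -35770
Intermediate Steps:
B = -98 (B = -3 + (-184 - 1*(-89)) = -3 + (-184 + 89) = -3 - 95 = -98)
w = 4 (w = 2² = 4)
(w + 361)*B = (4 + 361)*(-98) = 365*(-98) = -35770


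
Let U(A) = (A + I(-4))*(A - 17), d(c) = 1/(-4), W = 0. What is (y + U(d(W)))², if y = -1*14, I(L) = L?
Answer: 900601/256 ≈ 3518.0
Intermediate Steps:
d(c) = -¼
y = -14
U(A) = (-17 + A)*(-4 + A) (U(A) = (A - 4)*(A - 17) = (-4 + A)*(-17 + A) = (-17 + A)*(-4 + A))
(y + U(d(W)))² = (-14 + (68 + (-¼)² - 21*(-¼)))² = (-14 + (68 + 1/16 + 21/4))² = (-14 + 1173/16)² = (949/16)² = 900601/256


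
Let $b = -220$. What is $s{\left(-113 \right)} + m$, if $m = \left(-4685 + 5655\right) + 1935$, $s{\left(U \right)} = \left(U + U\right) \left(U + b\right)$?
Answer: $78163$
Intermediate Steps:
$s{\left(U \right)} = 2 U \left(-220 + U\right)$ ($s{\left(U \right)} = \left(U + U\right) \left(U - 220\right) = 2 U \left(-220 + U\right)$)
$m = 2905$ ($m = 970 + 1935 = 2905$)
$s{\left(-113 \right)} + m = 2 \left(-113\right) \left(-220 - 113\right) + 2905 = 2 \left(-113\right) \left(-333\right) + 2905 = 75258 + 2905 = 78163$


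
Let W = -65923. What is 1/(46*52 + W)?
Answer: -1/63531 ≈ -1.5740e-5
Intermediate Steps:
1/(46*52 + W) = 1/(46*52 - 65923) = 1/(2392 - 65923) = 1/(-63531) = -1/63531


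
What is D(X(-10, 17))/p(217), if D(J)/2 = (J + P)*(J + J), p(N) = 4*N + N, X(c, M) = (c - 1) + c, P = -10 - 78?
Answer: 1308/155 ≈ 8.4387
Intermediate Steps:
P = -88
X(c, M) = -1 + 2*c (X(c, M) = (-1 + c) + c = -1 + 2*c)
p(N) = 5*N
D(J) = 4*J*(-88 + J) (D(J) = 2*((J - 88)*(J + J)) = 2*((-88 + J)*(2*J)) = 2*(2*J*(-88 + J)) = 4*J*(-88 + J))
D(X(-10, 17))/p(217) = (4*(-1 + 2*(-10))*(-88 + (-1 + 2*(-10))))/((5*217)) = (4*(-1 - 20)*(-88 + (-1 - 20)))/1085 = (4*(-21)*(-88 - 21))*(1/1085) = (4*(-21)*(-109))*(1/1085) = 9156*(1/1085) = 1308/155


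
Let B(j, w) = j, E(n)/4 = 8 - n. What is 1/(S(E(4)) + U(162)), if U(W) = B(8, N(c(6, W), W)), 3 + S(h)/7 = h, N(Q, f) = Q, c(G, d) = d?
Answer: 1/99 ≈ 0.010101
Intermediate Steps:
E(n) = 32 - 4*n (E(n) = 4*(8 - n) = 32 - 4*n)
S(h) = -21 + 7*h
U(W) = 8
1/(S(E(4)) + U(162)) = 1/((-21 + 7*(32 - 4*4)) + 8) = 1/((-21 + 7*(32 - 16)) + 8) = 1/((-21 + 7*16) + 8) = 1/((-21 + 112) + 8) = 1/(91 + 8) = 1/99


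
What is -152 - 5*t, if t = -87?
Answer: 283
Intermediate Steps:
-152 - 5*t = -152 - 5*(-87) = -152 + 435 = 283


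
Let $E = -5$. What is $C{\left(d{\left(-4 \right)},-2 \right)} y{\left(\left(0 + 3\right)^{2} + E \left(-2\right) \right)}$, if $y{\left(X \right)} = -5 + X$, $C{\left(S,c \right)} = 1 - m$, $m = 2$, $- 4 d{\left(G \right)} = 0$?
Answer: $-14$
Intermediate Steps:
$d{\left(G \right)} = 0$ ($d{\left(G \right)} = \left(- \frac{1}{4}\right) 0 = 0$)
$C{\left(S,c \right)} = -1$ ($C{\left(S,c \right)} = 1 - 2 = -1$)
$C{\left(d{\left(-4 \right)},-2 \right)} y{\left(\left(0 + 3\right)^{2} + E \left(-2\right) \right)} = - (-5 + \left(\left(0 + 3\right)^{2} - -10\right)) = - (-5 + \left(3^{2} + 10\right)) = - (-5 + \left(9 + 10\right)) = - (-5 + 19) = \left(-1\right) 14 = -14$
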